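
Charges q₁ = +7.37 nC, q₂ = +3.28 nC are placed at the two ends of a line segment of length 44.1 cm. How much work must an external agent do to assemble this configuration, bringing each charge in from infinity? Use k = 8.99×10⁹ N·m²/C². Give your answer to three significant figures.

The assembly work is the sum of pairwise potential energies, U = Σ_{i<j} kqᵢqⱼ/rᵢⱼ.
The separation is r = 0.441 m.
U = (4.93×10⁻⁷) = 4.93×10⁻⁷ J.

4.93×10⁻⁷ J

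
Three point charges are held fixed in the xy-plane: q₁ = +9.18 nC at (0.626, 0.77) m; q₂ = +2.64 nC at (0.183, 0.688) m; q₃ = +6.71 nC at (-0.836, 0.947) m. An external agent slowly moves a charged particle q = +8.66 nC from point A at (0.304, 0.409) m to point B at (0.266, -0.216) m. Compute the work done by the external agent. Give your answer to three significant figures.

-1.33×10⁻⁶ J

For quasistatic motion the external work equals the change in potential energy: W_ext = qΔV = q(V_B − V_A).
At A: distances to the source charges are 0.484 m, 0.304 m, 1.26 m; V_A = Σ kqᵢ/rᵢ = 297 V.
At B: distances to the source charges are 1.05 m, 0.908 m, 1.60 m; V_B = Σ kqᵢ/rᵢ = 142 V.
ΔV = V_B − V_A = -154 V.
W_ext = qΔV = (8.66×10⁻⁹ C)(-154 V) = -1.33×10⁻⁶ J.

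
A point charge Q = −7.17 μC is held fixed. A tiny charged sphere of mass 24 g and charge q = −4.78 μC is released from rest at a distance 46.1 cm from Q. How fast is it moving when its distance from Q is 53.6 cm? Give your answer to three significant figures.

Only the electrostatic force acts, so mechanical energy is conserved: ½mv² = U₁ − U₂ = kQq(1/r₁ − 1/r₂).
U₁ − U₂ = (8.99×10⁹ N·m²/C²)(-7.17×10⁻⁶ C)(-4.78×10⁻⁶ C)(1/0.461 − 1/0.536) = 0.0935 J.
v = √(2·0.0935/0.0240) = 2.79 m/s.

2.79 m/s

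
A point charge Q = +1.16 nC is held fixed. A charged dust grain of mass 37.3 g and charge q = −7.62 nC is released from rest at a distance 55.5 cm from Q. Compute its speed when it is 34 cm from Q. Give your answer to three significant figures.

Only the electrostatic force acts, so mechanical energy is conserved: ½mv² = U₁ − U₂ = kQq(1/r₁ − 1/r₂).
U₁ − U₂ = (8.99×10⁹ N·m²/C²)(1.16×10⁻⁹ C)(-7.62×10⁻⁹ C)(1/0.555 − 1/0.340) = 9.05×10⁻⁸ J.
v = √(2·9.05×10⁻⁸/0.0373) = 2.20×10⁻³ m/s.

2.20×10⁻³ m/s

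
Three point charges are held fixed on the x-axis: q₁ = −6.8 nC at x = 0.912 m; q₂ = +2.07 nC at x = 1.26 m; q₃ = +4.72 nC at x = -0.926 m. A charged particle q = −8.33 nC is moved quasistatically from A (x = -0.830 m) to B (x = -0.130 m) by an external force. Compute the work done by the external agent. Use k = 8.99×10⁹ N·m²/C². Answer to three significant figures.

3.40×10⁻⁶ J

For quasistatic motion the external work equals the change in potential energy: W_ext = qΔV = q(V_B − V_A).
At A: distances to the source charges are 1.74 m, 2.09 m, 0.0960 m; V_A = Σ kqᵢ/rᵢ = 416 V.
At B: distances to the source charges are 1.04 m, 1.39 m, 0.796 m; V_B = Σ kqᵢ/rᵢ = 8.03 V.
ΔV = V_B − V_A = -408 V.
W_ext = qΔV = (-8.33×10⁻⁹ C)(-408 V) = 3.40×10⁻⁶ J.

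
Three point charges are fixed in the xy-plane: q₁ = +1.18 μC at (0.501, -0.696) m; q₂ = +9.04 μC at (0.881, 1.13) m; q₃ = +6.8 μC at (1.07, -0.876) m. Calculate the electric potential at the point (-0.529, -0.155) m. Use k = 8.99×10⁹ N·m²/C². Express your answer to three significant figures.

The total potential is the scalar sum of each charge's contribution, V = Σ kqᵢ/rᵢ.
Distances from the field point to each charge: r₁ = 1.16 m, r₂ = 1.91 m, r₃ = 1.75 m.
V = k[(1.18×10⁻⁶)/(1.16) + (9.04×10⁻⁶)/(1.91) + (6.80×10⁻⁶)/(1.75)] = 8.66×10⁴ V.

8.66×10⁴ V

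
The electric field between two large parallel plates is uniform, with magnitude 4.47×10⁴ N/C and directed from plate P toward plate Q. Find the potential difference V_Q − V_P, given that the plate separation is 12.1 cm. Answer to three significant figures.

-5410 V

In a uniform field, potential decreases in the direction of E: ΔV = −E·d for a displacement d parallel to E.
Going from P to Q is a displacement of 12.1 cm along the field, so V_Q − V_P = −Ed = -5410 V.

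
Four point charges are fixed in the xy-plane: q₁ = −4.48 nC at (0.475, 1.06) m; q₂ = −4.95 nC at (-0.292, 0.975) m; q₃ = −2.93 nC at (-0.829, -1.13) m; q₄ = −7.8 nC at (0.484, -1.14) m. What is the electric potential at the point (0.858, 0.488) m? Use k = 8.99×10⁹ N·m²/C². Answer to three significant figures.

-147 V

Electric potential is a scalar, so the contributions from each charge add algebraically: V = Σ kqᵢ/rᵢ.
Distances from the field point to each charge: r₁ = 0.688 m, r₂ = 1.25 m, r₃ = 2.34 m, r₄ = 1.67 m.
V = k[(-4.48×10⁻⁹)/(0.688) + (-4.95×10⁻⁹)/(1.25) + (-2.93×10⁻⁹)/(2.34) + (-7.80×10⁻⁹)/(1.67)] = -147 V.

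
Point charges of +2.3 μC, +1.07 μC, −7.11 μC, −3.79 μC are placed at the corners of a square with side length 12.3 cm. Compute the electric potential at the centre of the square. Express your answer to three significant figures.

-7.78×10⁵ V

The total potential is the scalar sum of each charge's contribution, V = Σ kqᵢ/rᵢ.
The distance from each corner to the centre is a√2/2 = 0.0870 m.
V = k[(2.30×10⁻⁶)/(0.0870) + (1.07×10⁻⁶)/(0.0870) + (-7.11×10⁻⁶)/(0.0870) + (-3.79×10⁻⁶)/(0.0870)] = -7.78×10⁵ V.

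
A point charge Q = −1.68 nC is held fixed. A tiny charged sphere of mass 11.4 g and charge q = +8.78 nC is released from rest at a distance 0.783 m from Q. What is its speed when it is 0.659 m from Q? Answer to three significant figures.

Only the electrostatic force acts, so mechanical energy is conserved: ½mv² = U₁ − U₂ = kQq(1/r₁ − 1/r₂).
U₁ − U₂ = (8.99×10⁹ N·m²/C²)(-1.68×10⁻⁹ C)(8.78×10⁻⁹ C)(1/0.783 − 1/0.659) = 3.19×10⁻⁸ J.
v = √(2·3.19×10⁻⁸/0.0114) = 2.36×10⁻³ m/s.

2.36×10⁻³ m/s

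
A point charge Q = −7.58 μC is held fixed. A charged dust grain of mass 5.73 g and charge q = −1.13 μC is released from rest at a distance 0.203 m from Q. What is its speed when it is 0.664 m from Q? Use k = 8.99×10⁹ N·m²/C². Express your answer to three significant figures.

Only the electrostatic force acts, so mechanical energy is conserved: ½mv² = U₁ − U₂ = kQq(1/r₁ − 1/r₂).
U₁ − U₂ = (8.99×10⁹ N·m²/C²)(-7.58×10⁻⁶ C)(-1.13×10⁻⁶ C)(1/0.203 − 1/0.664) = 0.263 J.
v = √(2·0.263/5.73×10⁻³) = 9.59 m/s.

9.59 m/s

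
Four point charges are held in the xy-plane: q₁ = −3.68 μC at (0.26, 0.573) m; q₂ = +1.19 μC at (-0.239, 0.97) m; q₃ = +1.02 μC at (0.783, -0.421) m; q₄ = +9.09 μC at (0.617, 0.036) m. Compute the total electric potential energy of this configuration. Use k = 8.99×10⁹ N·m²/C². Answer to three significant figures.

The assembly work is the sum of pairwise potential energies, U = Σ_{i<j} kqᵢqⱼ/rᵢⱼ.
Pair separations: r₁₂ = 0.638 m, r₁₃ = 1.12 m, r₁₄ = 0.645 m, r₂₃ = 1.73 m, r₂₄ = 1.27 m, r₃₄ = 0.486 m.
Summing all 6 pair terms gives U = -0.304 J.

-0.304 J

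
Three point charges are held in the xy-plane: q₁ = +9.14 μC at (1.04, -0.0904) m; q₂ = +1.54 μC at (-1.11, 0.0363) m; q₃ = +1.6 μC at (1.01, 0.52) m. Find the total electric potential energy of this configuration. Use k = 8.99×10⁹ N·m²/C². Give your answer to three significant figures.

0.284 J

The assembly work is the sum of pairwise potential energies, U = Σ_{i<j} kqᵢqⱼ/rᵢⱼ.
Pair separations: r₁₂ = 2.15 m, r₁₃ = 0.611 m, r₂₃ = 2.17 m.
U = (0.0588) + (0.215) + (0.0102) = 0.284 J.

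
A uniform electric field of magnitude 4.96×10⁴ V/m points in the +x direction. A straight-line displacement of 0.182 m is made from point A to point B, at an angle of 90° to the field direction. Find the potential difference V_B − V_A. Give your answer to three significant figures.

0 V

Only the component of displacement along E changes the potential: ΔV = −E·d·cosθ.
ΔV = −(4.96×10⁴ V/m)(0.182 m)cos90° = 0 V.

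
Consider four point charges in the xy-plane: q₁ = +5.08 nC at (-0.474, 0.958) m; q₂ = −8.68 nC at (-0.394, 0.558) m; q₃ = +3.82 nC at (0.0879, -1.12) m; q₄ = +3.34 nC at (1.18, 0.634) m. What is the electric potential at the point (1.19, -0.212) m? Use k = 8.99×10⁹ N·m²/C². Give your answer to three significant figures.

37.7 V

The total potential is the scalar sum of each charge's contribution, V = Σ kqᵢ/rᵢ.
Distances from the field point to each charge: r₁ = 2.03 m, r₂ = 1.76 m, r₃ = 1.43 m, r₄ = 0.846 m.
V = k[(5.08×10⁻⁹)/(2.03) + (-8.68×10⁻⁹)/(1.76) + (3.82×10⁻⁹)/(1.43) + (3.34×10⁻⁹)/(0.846)] = 37.7 V.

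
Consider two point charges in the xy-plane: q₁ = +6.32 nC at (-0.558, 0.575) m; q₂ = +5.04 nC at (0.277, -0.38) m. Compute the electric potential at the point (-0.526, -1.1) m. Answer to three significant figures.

75.9 V

The total potential is the scalar sum of each charge's contribution, V = Σ kqᵢ/rᵢ.
Distances from the field point to each charge: r₁ = 1.68 m, r₂ = 1.08 m.
V = k[(6.32×10⁻⁹)/(1.68) + (5.04×10⁻⁹)/(1.08)] = 75.9 V.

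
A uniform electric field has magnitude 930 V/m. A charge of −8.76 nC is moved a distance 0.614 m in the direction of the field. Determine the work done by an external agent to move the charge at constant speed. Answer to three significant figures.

The potential change for a displacement 0.614 m in the direction of the field is ΔV = −Ed = -571 V.
W_ext = qΔV = 5.00×10⁻⁶ J.

5.00×10⁻⁶ J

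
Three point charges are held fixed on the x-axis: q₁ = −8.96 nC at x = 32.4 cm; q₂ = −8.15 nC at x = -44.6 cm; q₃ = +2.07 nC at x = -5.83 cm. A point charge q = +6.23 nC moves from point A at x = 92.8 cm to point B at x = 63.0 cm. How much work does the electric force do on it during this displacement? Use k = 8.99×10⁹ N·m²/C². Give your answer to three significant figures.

The work done by the electric force is W_field = −ΔU = −q(V_B − V_A) = q(V_A − V_B).
At A: distances to the source charges are 0.604 m, 1.37 m, 0.986 m; V_A = Σ kqᵢ/rᵢ = -168 V.
At B: distances to the source charges are 0.306 m, 1.08 m, 0.688 m; V_B = Σ kqᵢ/rᵢ = -304 V.
ΔV = V_B − V_A = -136 V.
W_field = −qΔV = −(6.23×10⁻⁹ C)(-136 V) = 8.50×10⁻⁷ J.

8.50×10⁻⁷ J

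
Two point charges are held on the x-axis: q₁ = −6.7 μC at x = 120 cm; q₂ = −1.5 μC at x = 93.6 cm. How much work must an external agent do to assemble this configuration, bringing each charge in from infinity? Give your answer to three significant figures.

The work to assemble the configuration equals its total potential energy, U = Σ kqᵢqⱼ/rᵢⱼ over all pairs.
Pair separations: r₁₂ = 0.264 m.
U = (0.342) = 0.342 J.

0.342 J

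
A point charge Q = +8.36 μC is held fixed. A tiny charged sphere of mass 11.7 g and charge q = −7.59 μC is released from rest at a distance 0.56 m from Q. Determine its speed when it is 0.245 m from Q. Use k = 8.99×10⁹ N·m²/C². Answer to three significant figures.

15.0 m/s

Only the electrostatic force acts, so mechanical energy is conserved: ½mv² = U₁ − U₂ = kQq(1/r₁ − 1/r₂).
U₁ − U₂ = (8.99×10⁹ N·m²/C²)(8.36×10⁻⁶ C)(-7.59×10⁻⁶ C)(1/0.560 − 1/0.245) = 1.31 J.
v = √(2·1.31/0.0117) = 15.0 m/s.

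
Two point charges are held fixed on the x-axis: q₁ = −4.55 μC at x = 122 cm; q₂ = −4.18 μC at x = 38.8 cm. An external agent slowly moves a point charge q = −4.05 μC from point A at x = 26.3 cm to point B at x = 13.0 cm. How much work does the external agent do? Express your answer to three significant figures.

For quasistatic motion the external work equals the change in potential energy: W_ext = qΔV = q(V_B − V_A).
At A: distances to the source charges are 0.957 m, 0.125 m; V_A = Σ kqᵢ/rᵢ = -3.43×10⁵ V.
At B: distances to the source charges are 1.09 m, 0.258 m; V_B = Σ kqᵢ/rᵢ = -1.83×10⁵ V.
ΔV = V_B − V_A = 1.60×10⁵ V.
W_ext = qΔV = (-4.05×10⁻⁶ C)(1.60×10⁵ V) = -0.649 J.

-0.649 J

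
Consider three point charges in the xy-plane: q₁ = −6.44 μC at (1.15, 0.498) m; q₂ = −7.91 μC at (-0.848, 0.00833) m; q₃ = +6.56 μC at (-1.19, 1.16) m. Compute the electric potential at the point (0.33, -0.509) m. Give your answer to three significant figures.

-7.37×10⁴ V

Electric potential is a scalar, so the contributions from each charge add algebraically: V = Σ kqᵢ/rᵢ.
Distances from the field point to each charge: r₁ = 1.30 m, r₂ = 1.29 m, r₃ = 2.26 m.
V = k[(-6.44×10⁻⁶)/(1.30) + (-7.91×10⁻⁶)/(1.29) + (6.56×10⁻⁶)/(2.26)] = -7.37×10⁴ V.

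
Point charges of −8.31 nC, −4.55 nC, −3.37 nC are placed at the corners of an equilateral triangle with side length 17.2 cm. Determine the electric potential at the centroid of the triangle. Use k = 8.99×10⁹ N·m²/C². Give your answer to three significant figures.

-1470 V

The total potential is the scalar sum of each charge's contribution, V = Σ kqᵢ/rᵢ.
The distance from each vertex to the centroid is a/√3 = 0.0993 m.
V = k[(-8.31×10⁻⁹)/(0.0993) + (-4.55×10⁻⁹)/(0.0993) + (-3.37×10⁻⁹)/(0.0993)] = -1470 V.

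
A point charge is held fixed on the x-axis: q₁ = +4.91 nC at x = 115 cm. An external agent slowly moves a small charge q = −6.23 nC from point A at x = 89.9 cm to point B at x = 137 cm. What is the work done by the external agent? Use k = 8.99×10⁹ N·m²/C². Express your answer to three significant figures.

For quasistatic motion the external work equals the change in potential energy: W_ext = qΔV = q(V_B − V_A).
At A: distance to the source charge is 0.251 m; V_A = kq₁/r = 176 V.
At B: distance to the source charge is 0.220 m; V_B = kq₁/r = 201 V.
ΔV = V_B − V_A = 24.8 V.
W_ext = qΔV = (-6.23×10⁻⁹ C)(24.8 V) = -1.54×10⁻⁷ J.

-1.54×10⁻⁷ J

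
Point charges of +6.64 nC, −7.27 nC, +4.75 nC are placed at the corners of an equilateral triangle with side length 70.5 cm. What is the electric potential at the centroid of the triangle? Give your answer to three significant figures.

Electric potential is a scalar, so the contributions from each charge add algebraically: V = Σ kqᵢ/rᵢ.
The distance from each vertex to the centroid is a/√3 = 0.407 m.
V = k[(6.64×10⁻⁹)/(0.407) + (-7.27×10⁻⁹)/(0.407) + (4.75×10⁻⁹)/(0.407)] = 91.0 V.

91.0 V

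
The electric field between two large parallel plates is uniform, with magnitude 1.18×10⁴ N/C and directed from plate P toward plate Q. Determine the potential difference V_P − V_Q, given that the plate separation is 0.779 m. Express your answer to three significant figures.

9190 V

In a uniform field, potential decreases in the direction of E: ΔV = −E·d for a displacement d parallel to E.
Going from Q to P is a displacement of 0.779 m opposite to the field, so V_P − V_Q = +Ed = 9190 V.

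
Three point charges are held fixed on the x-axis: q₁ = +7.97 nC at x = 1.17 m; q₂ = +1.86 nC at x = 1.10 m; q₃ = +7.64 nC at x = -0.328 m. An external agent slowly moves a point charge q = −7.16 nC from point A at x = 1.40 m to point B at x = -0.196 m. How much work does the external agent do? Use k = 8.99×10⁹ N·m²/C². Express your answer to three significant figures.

-1.28×10⁻⁶ J

For quasistatic motion the external work equals the change in potential energy: W_ext = qΔV = q(V_B − V_A).
At A: distances to the source charges are 0.230 m, 0.300 m, 1.73 m; V_A = Σ kqᵢ/rᵢ = 407 V.
At B: distances to the source charges are 1.37 m, 1.30 m, 0.132 m; V_B = Σ kqᵢ/rᵢ = 586 V.
ΔV = V_B − V_A = 179 V.
W_ext = qΔV = (-7.16×10⁻⁹ C)(179 V) = -1.28×10⁻⁶ J.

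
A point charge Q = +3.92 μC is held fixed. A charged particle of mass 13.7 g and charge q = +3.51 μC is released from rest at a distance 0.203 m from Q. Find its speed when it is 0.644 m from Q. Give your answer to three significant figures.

Only the electrostatic force acts, so mechanical energy is conserved: ½mv² = U₁ − U₂ = kQq(1/r₁ − 1/r₂).
U₁ − U₂ = (8.99×10⁹ N·m²/C²)(3.92×10⁻⁶ C)(3.51×10⁻⁶ C)(1/0.203 − 1/0.644) = 0.417 J.
v = √(2·0.417/0.0137) = 7.80 m/s.

7.80 m/s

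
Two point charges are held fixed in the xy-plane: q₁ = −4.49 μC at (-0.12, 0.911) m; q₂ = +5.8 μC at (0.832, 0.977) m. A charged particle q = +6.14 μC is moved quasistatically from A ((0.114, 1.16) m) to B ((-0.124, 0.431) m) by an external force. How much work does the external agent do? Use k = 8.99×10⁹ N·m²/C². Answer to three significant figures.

0.0677 J

For quasistatic motion the external work equals the change in potential energy: W_ext = qΔV = q(V_B − V_A).
At A: distances to the source charges are 0.342 m, 0.741 m; V_A = Σ kqᵢ/rᵢ = -4.78×10⁴ V.
At B: distances to the source charges are 0.480 m, 1.10 m; V_B = Σ kqᵢ/rᵢ = -3.67×10⁴ V.
ΔV = V_B − V_A = 1.10×10⁴ V.
W_ext = qΔV = (6.14×10⁻⁶ C)(1.10×10⁴ V) = 0.0677 J.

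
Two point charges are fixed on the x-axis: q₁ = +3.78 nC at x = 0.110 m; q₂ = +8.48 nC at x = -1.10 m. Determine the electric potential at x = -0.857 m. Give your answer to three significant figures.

The total potential is the scalar sum of each charge's contribution, V = Σ kqᵢ/rᵢ.
Distances from the field point to each charge: r₁ = 0.967 m, r₂ = 0.243 m.
V = k[(3.78×10⁻⁹)/(0.967) + (8.48×10⁻⁹)/(0.243)] = 349 V.

349 V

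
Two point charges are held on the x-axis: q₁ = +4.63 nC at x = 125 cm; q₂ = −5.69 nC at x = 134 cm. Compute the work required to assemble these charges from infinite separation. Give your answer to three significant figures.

-2.63×10⁻⁶ J

The assembly work is the sum of pairwise potential energies, U = Σ_{i<j} kqᵢqⱼ/rᵢⱼ.
Pair separations: r₁₂ = 0.0900 m.
U = (-2.63×10⁻⁶) = -2.63×10⁻⁶ J.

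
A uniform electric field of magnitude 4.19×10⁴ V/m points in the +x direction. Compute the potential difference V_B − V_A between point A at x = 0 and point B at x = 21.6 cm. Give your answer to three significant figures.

In a uniform field, potential decreases in the direction of E: V_B − V_A = −E·Δx.
V_B − V_A = −(4.19×10⁴ V/m)(0.216 m) = -9050 V.

-9050 V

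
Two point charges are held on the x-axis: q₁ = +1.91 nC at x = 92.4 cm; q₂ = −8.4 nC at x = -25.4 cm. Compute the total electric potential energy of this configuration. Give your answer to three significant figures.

-1.22×10⁻⁷ J

The work to assemble the configuration equals its total potential energy, U = Σ kqᵢqⱼ/rᵢⱼ over all pairs.
Pair separations: r₁₂ = 1.18 m.
U = (-1.22×10⁻⁷) = -1.22×10⁻⁷ J.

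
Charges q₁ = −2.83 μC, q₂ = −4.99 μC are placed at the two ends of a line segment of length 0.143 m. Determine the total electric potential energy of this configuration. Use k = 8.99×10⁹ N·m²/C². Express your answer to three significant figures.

0.888 J

The assembly work is the sum of pairwise potential energies, U = Σ_{i<j} kqᵢqⱼ/rᵢⱼ.
The separation is r = 0.143 m.
U = (0.888) = 0.888 J.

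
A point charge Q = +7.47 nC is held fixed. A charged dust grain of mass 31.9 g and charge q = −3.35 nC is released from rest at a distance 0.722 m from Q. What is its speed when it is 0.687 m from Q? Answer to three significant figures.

Only the electrostatic force acts, so mechanical energy is conserved: ½mv² = U₁ − U₂ = kQq(1/r₁ − 1/r₂).
U₁ − U₂ = (8.99×10⁹ N·m²/C²)(7.47×10⁻⁹ C)(-3.35×10⁻⁹ C)(1/0.722 − 1/0.687) = 1.59×10⁻⁸ J.
v = √(2·1.59×10⁻⁸/0.0319) = 9.98×10⁻⁴ m/s.

9.98×10⁻⁴ m/s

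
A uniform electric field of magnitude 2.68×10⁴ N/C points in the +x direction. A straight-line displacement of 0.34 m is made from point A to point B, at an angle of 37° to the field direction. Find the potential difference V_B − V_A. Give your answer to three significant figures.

Only the component of displacement along E changes the potential: ΔV = −E·d·cosθ.
ΔV = −(2.68×10⁴ V/m)(0.340 m)cos37° = -7280 V.

-7280 V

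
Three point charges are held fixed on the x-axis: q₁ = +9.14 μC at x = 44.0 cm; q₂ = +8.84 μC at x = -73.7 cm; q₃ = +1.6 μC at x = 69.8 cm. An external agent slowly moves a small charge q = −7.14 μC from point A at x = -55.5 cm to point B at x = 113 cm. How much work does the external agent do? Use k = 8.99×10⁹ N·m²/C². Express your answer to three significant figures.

For quasistatic motion the external work equals the change in potential energy: W_ext = qΔV = q(V_B − V_A).
At A: distances to the source charges are 0.995 m, 0.182 m, 1.25 m; V_A = Σ kqᵢ/rᵢ = 5.31×10⁵ V.
At B: distances to the source charges are 0.690 m, 1.87 m, 0.432 m; V_B = Σ kqᵢ/rᵢ = 1.95×10⁵ V.
ΔV = V_B − V_A = -3.36×10⁵ V.
W_ext = qΔV = (-7.14×10⁻⁶ C)(-3.36×10⁵ V) = 2.40 J.

2.40 J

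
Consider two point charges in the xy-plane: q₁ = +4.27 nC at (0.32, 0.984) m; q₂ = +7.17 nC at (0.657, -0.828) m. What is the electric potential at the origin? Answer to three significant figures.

98.1 V

The total potential is the scalar sum of each charge's contribution, V = Σ kqᵢ/rᵢ.
Distances from the field point to each charge: r₁ = 1.03 m, r₂ = 1.06 m.
V = k[(4.27×10⁻⁹)/(1.03) + (7.17×10⁻⁹)/(1.06)] = 98.1 V.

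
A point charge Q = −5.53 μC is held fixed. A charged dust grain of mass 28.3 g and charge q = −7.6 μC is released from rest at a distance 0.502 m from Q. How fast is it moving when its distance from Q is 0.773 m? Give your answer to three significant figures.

Only the electrostatic force acts, so mechanical energy is conserved: ½mv² = U₁ − U₂ = kQq(1/r₁ − 1/r₂).
U₁ − U₂ = (8.99×10⁹ N·m²/C²)(-5.53×10⁻⁶ C)(-7.60×10⁻⁶ C)(1/0.502 − 1/0.773) = 0.264 J.
v = √(2·0.264/0.0283) = 4.32 m/s.

4.32 m/s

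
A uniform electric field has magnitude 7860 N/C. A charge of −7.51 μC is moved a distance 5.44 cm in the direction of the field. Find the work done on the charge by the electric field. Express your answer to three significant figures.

-3.21×10⁻³ J

The potential change for a displacement 5.44 cm in the direction of the field is ΔV = −Ed = -428 V.
W_field = −qΔV = -3.21×10⁻³ J.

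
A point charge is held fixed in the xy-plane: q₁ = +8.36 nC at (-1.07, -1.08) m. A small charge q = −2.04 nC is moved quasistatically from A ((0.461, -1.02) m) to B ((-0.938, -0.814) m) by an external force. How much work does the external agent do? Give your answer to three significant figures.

-4.16×10⁻⁷ J

For quasistatic motion the external work equals the change in potential energy: W_ext = qΔV = q(V_B − V_A).
At A: distance to the source charge is 1.53 m; V_A = kq₁/r = 49.1 V.
At B: distance to the source charge is 0.297 m; V_B = kq₁/r = 253 V.
ΔV = V_B − V_A = 204 V.
W_ext = qΔV = (-2.04×10⁻⁹ C)(204 V) = -4.16×10⁻⁷ J.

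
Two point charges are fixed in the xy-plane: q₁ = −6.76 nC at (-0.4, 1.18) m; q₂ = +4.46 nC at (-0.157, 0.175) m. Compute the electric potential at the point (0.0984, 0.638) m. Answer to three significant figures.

Electric potential is a scalar, so the contributions from each charge add algebraically: V = Σ kqᵢ/rᵢ.
Distances from the field point to each charge: r₁ = 0.736 m, r₂ = 0.529 m.
V = k[(-6.76×10⁻⁹)/(0.736) + (4.46×10⁻⁹)/(0.529)] = -6.71 V.

-6.71 V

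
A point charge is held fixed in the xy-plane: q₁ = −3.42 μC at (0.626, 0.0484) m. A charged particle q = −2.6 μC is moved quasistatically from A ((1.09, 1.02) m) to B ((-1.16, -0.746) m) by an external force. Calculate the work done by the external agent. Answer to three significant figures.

-0.0333 J

For quasistatic motion the external work equals the change in potential energy: W_ext = qΔV = q(V_B − V_A).
At A: distance to the source charge is 1.08 m; V_A = kq₁/r = -2.86×10⁴ V.
At B: distance to the source charge is 1.95 m; V_B = kq₁/r = -1.57×10⁴ V.
ΔV = V_B − V_A = 1.28×10⁴ V.
W_ext = qΔV = (-2.60×10⁻⁶ C)(1.28×10⁴ V) = -0.0333 J.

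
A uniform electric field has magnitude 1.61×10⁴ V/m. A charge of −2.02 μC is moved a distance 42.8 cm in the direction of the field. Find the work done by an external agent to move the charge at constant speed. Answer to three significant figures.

The potential change for a displacement 42.8 cm in the direction of the field is ΔV = −Ed = -6890 V.
W_ext = qΔV = 0.0139 J.

0.0139 J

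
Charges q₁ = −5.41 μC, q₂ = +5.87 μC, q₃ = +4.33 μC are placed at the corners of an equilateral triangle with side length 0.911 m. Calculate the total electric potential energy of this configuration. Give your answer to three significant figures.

The work to assemble the configuration equals its total potential energy, U = Σ kqᵢqⱼ/rᵢⱼ over all pairs.
All three pair separations equal the side length, 0.911 m.
U = (-0.313) + (-0.231) + (0.251) = -0.294 J.

-0.294 J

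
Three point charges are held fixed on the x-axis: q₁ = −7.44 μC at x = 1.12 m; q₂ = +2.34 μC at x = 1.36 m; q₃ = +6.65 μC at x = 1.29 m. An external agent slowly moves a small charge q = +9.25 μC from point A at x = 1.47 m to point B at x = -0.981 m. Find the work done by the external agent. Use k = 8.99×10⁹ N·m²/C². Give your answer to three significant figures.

-3.04 J

For quasistatic motion the external work equals the change in potential energy: W_ext = qΔV = q(V_B − V_A).
At A: distances to the source charges are 0.350 m, 0.110 m, 0.180 m; V_A = Σ kqᵢ/rᵢ = 3.32×10⁵ V.
At B: distances to the source charges are 2.10 m, 2.34 m, 2.27 m; V_B = Σ kqᵢ/rᵢ = 3480 V.
ΔV = V_B − V_A = -3.29×10⁵ V.
W_ext = qΔV = (9.25×10⁻⁶ C)(-3.29×10⁵ V) = -3.04 J.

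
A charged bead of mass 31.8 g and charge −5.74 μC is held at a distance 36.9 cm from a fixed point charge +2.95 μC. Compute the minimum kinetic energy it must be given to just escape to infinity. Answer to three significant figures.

0.413 J

To just escape, total mechanical energy must reach zero at infinity: ½mv²_min + U = 0, so ½mv²_min = −U = |kQq|/r.
|U| = |kQq|/r = (8.99×10⁹ N·m²/C²)(2.95×10⁻⁶)(5.74×10⁻⁶)/(0.369) = 0.413 J.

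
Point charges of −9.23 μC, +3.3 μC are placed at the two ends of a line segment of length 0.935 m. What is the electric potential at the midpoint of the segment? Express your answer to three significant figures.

Electric potential is a scalar, so the contributions from each charge add algebraically: V = Σ kqᵢ/rᵢ.
Each charge is 0.468 m from the midpoint.
V = k[(-9.23×10⁻⁶)/(0.468) + (3.30×10⁻⁶)/(0.468)] = -1.14×10⁵ V.

-1.14×10⁵ V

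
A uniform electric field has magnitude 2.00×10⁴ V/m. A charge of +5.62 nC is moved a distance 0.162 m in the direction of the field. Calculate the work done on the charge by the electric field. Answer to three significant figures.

1.82×10⁻⁵ J

The potential change for a displacement 0.162 m in the direction of the field is ΔV = −Ed = -3240 V.
W_field = −qΔV = 1.82×10⁻⁵ J.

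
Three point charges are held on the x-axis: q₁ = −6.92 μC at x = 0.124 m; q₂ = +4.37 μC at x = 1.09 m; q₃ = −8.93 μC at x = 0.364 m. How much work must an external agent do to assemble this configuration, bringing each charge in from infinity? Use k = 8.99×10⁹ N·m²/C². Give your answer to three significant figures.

1.55 J

The assembly work is the sum of pairwise potential energies, U = Σ_{i<j} kqᵢqⱼ/rᵢⱼ.
Pair separations: r₁₂ = 0.966 m, r₁₃ = 0.240 m, r₂₃ = 0.726 m.
U = (-0.281) + (2.31) + (-0.483) = 1.55 J.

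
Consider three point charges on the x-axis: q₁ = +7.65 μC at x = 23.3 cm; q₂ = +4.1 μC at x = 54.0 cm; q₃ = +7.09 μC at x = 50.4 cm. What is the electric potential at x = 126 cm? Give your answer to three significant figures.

2.02×10⁵ V

Electric potential is a scalar, so the contributions from each charge add algebraically: V = Σ kqᵢ/rᵢ.
Distances from the field point to each charge: r₁ = 1.03 m, r₂ = 0.720 m, r₃ = 0.756 m.
V = k[(7.65×10⁻⁶)/(1.03) + (4.10×10⁻⁶)/(0.720) + (7.09×10⁻⁶)/(0.756)] = 2.02×10⁵ V.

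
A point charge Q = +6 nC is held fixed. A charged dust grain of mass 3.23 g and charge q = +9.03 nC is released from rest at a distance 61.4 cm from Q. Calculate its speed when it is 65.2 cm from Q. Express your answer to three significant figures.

Only the electrostatic force acts, so mechanical energy is conserved: ½mv² = U₁ − U₂ = kQq(1/r₁ − 1/r₂).
U₁ − U₂ = (8.99×10⁹ N·m²/C²)(6.00×10⁻⁹ C)(9.03×10⁻⁹ C)(1/0.614 − 1/0.652) = 4.62×10⁻⁸ J.
v = √(2·4.62×10⁻⁸/3.23×10⁻³) = 5.35×10⁻³ m/s.

5.35×10⁻³ m/s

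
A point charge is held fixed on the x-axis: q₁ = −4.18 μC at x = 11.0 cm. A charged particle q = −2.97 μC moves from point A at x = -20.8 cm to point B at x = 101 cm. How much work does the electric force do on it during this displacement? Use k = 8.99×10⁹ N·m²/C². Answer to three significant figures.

The work done by the electric force is W_field = −ΔU = −q(V_B − V_A) = q(V_A − V_B).
At A: distance to the source charge is 0.318 m; V_A = kq₁/r = -1.18×10⁵ V.
At B: distance to the source charge is 0.900 m; V_B = kq₁/r = -4.18×10⁴ V.
ΔV = V_B − V_A = 7.64×10⁴ V.
W_field = −qΔV = −(-2.97×10⁻⁶ C)(7.64×10⁴ V) = 0.227 J.

0.227 J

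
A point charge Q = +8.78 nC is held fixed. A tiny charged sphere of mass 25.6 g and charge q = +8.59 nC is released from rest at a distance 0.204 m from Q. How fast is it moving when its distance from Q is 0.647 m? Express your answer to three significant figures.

0.0133 m/s

Only the electrostatic force acts, so mechanical energy is conserved: ½mv² = U₁ − U₂ = kQq(1/r₁ − 1/r₂).
U₁ − U₂ = (8.99×10⁹ N·m²/C²)(8.78×10⁻⁹ C)(8.59×10⁻⁹ C)(1/0.204 − 1/0.647) = 2.28×10⁻⁶ J.
v = √(2·2.28×10⁻⁶/0.0256) = 0.0133 m/s.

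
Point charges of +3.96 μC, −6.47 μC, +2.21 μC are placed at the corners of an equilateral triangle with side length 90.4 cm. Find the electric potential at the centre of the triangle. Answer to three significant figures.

-5170 V

Electric potential is a scalar, so the contributions from each charge add algebraically: V = Σ kqᵢ/rᵢ.
The distance from each vertex to the centroid is a/√3 = 0.522 m.
V = k[(3.96×10⁻⁶)/(0.522) + (-6.47×10⁻⁶)/(0.522) + (2.21×10⁻⁶)/(0.522)] = -5170 V.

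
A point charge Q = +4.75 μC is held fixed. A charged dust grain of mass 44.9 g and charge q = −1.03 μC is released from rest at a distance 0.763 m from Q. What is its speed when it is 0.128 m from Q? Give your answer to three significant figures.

Only the electrostatic force acts, so mechanical energy is conserved: ½mv² = U₁ − U₂ = kQq(1/r₁ − 1/r₂).
U₁ − U₂ = (8.99×10⁹ N·m²/C²)(4.75×10⁻⁶ C)(-1.03×10⁻⁶ C)(1/0.763 − 1/0.128) = 0.286 J.
v = √(2·0.286/0.0449) = 3.57 m/s.

3.57 m/s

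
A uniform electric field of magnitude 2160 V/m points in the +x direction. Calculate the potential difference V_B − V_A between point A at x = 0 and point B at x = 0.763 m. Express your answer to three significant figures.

-1650 V

In a uniform field, potential decreases in the direction of E: V_B − V_A = −E·Δx.
V_B − V_A = −(2160 V/m)(0.763 m) = -1650 V.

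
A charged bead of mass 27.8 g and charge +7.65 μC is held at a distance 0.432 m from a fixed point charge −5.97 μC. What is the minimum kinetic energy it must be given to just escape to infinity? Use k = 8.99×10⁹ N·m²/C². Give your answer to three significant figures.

0.950 J

To just escape, total mechanical energy must reach zero at infinity: ½mv²_min + U = 0, so ½mv²_min = −U = |kQq|/r.
|U| = |kQq|/r = (8.99×10⁹ N·m²/C²)(5.97×10⁻⁶)(7.65×10⁻⁶)/(0.432) = 0.950 J.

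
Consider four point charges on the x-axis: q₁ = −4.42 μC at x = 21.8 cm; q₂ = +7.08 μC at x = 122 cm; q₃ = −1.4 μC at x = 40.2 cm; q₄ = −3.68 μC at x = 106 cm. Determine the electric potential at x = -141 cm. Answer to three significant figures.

Electric potential is a scalar, so the contributions from each charge add algebraically: V = Σ kqᵢ/rᵢ.
Distances from the field point to each charge: r₁ = 1.63 m, r₂ = 2.63 m, r₃ = 1.81 m, r₄ = 2.47 m.
V = k[(-4.42×10⁻⁶)/(1.63) + (7.08×10⁻⁶)/(2.63) + (-1.40×10⁻⁶)/(1.81) + (-3.68×10⁻⁶)/(2.47)] = -2.05×10⁴ V.

-2.05×10⁴ V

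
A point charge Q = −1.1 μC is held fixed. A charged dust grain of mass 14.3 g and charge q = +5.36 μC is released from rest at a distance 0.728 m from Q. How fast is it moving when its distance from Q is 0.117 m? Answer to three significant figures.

Only the electrostatic force acts, so mechanical energy is conserved: ½mv² = U₁ − U₂ = kQq(1/r₁ − 1/r₂).
U₁ − U₂ = (8.99×10⁹ N·m²/C²)(-1.10×10⁻⁶ C)(5.36×10⁻⁶ C)(1/0.728 − 1/0.117) = 0.380 J.
v = √(2·0.380/0.0143) = 7.29 m/s.

7.29 m/s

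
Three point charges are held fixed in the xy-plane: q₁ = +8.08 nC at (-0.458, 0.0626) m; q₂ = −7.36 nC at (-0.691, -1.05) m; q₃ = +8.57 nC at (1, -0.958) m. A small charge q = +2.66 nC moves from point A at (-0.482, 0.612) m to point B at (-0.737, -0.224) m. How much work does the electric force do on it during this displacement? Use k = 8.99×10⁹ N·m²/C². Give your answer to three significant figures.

The work done by the electric force is W_field = −ΔU = −q(V_B − V_A) = q(V_A − V_B).
At A: distances to the source charges are 0.550 m, 1.68 m, 2.16 m; V_A = Σ kqᵢ/rᵢ = 128 V.
At B: distances to the source charges are 0.400 m, 0.827 m, 1.89 m; V_B = Σ kqᵢ/rᵢ = 142 V.
ΔV = V_B − V_A = 14.2 V.
W_field = −qΔV = −(2.66×10⁻⁹ C)(14.2 V) = -3.78×10⁻⁸ J.

-3.78×10⁻⁸ J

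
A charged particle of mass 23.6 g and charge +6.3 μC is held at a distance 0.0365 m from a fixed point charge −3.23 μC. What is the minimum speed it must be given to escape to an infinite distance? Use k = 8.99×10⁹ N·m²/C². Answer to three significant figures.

20.6 m/s

To just escape, total mechanical energy must reach zero at infinity: ½mv²_min + U = 0, so ½mv²_min = −U = |kQq|/r.
|U| = |kQq|/r = (8.99×10⁹ N·m²/C²)(3.23×10⁻⁶)(6.30×10⁻⁶)/(0.0365) = 5.01 J.
v_min = √(2|U|/m) = √(2·5.01/0.0236) = 20.6 m/s.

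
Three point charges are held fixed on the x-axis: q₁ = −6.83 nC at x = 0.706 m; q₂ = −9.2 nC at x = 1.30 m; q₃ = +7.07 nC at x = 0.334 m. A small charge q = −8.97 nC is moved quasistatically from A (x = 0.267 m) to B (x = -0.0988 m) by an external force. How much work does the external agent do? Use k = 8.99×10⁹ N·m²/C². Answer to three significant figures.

For quasistatic motion the external work equals the change in potential energy: W_ext = qΔV = q(V_B − V_A).
At A: distances to the source charges are 0.439 m, 1.03 m, 0.0670 m; V_A = Σ kqᵢ/rᵢ = 729 V.
At B: distances to the source charges are 0.805 m, 1.40 m, 0.433 m; V_B = Σ kqᵢ/rᵢ = 11.4 V.
ΔV = V_B − V_A = -717 V.
W_ext = qΔV = (-8.97×10⁻⁹ C)(-717 V) = 6.43×10⁻⁶ J.

6.43×10⁻⁶ J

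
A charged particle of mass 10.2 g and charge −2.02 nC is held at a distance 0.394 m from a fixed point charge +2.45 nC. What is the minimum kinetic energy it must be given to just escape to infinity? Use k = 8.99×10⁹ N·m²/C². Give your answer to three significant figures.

1.13×10⁻⁷ J

To just escape, total mechanical energy must reach zero at infinity: ½mv²_min + U = 0, so ½mv²_min = −U = |kQq|/r.
|U| = |kQq|/r = (8.99×10⁹ N·m²/C²)(2.45×10⁻⁹)(2.02×10⁻⁹)/(0.394) = 1.13×10⁻⁷ J.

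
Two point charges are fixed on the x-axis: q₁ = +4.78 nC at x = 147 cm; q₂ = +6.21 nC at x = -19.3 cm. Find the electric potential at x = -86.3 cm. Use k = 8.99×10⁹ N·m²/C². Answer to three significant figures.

102 V

Electric potential is a scalar, so the contributions from each charge add algebraically: V = Σ kqᵢ/rᵢ.
Distances from the field point to each charge: r₁ = 2.33 m, r₂ = 0.670 m.
V = k[(4.78×10⁻⁹)/(2.33) + (6.21×10⁻⁹)/(0.670)] = 102 V.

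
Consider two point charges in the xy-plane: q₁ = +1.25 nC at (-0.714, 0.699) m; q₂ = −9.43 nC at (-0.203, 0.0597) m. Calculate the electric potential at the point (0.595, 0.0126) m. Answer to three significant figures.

-98.4 V

Electric potential is a scalar, so the contributions from each charge add algebraically: V = Σ kqᵢ/rᵢ.
Distances from the field point to each charge: r₁ = 1.48 m, r₂ = 0.799 m.
V = k[(1.25×10⁻⁹)/(1.48) + (-9.43×10⁻⁹)/(0.799)] = -98.4 V.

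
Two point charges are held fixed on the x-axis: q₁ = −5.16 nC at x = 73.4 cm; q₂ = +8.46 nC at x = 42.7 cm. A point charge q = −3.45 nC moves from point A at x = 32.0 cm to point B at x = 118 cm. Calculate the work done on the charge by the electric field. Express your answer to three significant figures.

-2.08×10⁻⁶ J

The work done by the electric force is W_field = −ΔU = −q(V_B − V_A) = q(V_A − V_B).
At A: distances to the source charges are 0.414 m, 0.107 m; V_A = Σ kqᵢ/rᵢ = 599 V.
At B: distances to the source charges are 0.446 m, 0.753 m; V_B = Σ kqᵢ/rᵢ = -3.01 V.
ΔV = V_B − V_A = -602 V.
W_field = −qΔV = −(-3.45×10⁻⁹ C)(-602 V) = -2.08×10⁻⁶ J.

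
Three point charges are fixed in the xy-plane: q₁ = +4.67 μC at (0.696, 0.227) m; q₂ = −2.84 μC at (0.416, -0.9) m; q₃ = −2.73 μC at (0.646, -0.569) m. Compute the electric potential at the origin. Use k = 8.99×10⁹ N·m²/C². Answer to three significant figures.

3090 V

Electric potential is a scalar, so the contributions from each charge add algebraically: V = Σ kqᵢ/rᵢ.
Distances from the field point to each charge: r₁ = 0.732 m, r₂ = 0.991 m, r₃ = 0.861 m.
V = k[(4.67×10⁻⁶)/(0.732) + (-2.84×10⁻⁶)/(0.991) + (-2.73×10⁻⁶)/(0.861)] = 3090 V.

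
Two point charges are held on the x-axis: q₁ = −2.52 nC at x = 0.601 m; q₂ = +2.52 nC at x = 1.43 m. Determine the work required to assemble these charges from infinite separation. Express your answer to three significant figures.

The work to assemble the configuration equals its total potential energy, U = Σ kqᵢqⱼ/rᵢⱼ over all pairs.
Pair separations: r₁₂ = 0.829 m.
U = (-6.89×10⁻⁸) = -6.89×10⁻⁸ J.

-6.89×10⁻⁸ J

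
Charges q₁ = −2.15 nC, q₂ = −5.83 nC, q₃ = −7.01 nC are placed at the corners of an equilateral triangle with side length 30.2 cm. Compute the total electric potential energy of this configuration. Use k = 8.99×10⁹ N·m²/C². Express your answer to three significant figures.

2.04×10⁻⁶ J

The assembly work is the sum of pairwise potential energies, U = Σ_{i<j} kqᵢqⱼ/rᵢⱼ.
All three pair separations equal the side length, 0.302 m.
U = (3.73×10⁻⁷) + (4.49×10⁻⁷) + (1.22×10⁻⁶) = 2.04×10⁻⁶ J.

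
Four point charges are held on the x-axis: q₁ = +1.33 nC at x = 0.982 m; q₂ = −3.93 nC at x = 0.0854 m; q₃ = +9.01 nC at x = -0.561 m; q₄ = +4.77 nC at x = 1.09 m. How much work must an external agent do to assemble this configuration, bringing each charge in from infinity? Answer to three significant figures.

The assembly work is the sum of pairwise potential energies, U = Σ_{i<j} kqᵢqⱼ/rᵢⱼ.
Pair separations: r₁₂ = 0.897 m, r₁₃ = 1.54 m, r₁₄ = 0.108 m, r₂₃ = 0.646 m, r₂₄ = 1.00 m, r₃₄ = 1.65 m.
Summing all 6 pair terms gives U = 1.19×10⁻⁷ J.

1.19×10⁻⁷ J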